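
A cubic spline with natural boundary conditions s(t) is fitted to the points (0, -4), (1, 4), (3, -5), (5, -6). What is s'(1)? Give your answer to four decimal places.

Put m_i = s'' at the i-th knot. Here h = (1, 2, 2) and Δ = (8, -9/2, -1/2), so the interior equations h_(i-1)·m_(i-1) + 2(h_(i-1)+h_i)·m_i + h_i·m_(i+1) = 6(Δ_i − Δ_(i-1)) read
  1·m_0 + 6·m_1 + 2·m_2 = 6(Δ_1 - Δ_0) = -75
  2·m_1 + 8·m_2 + 2·m_3 = 6(Δ_2 - Δ_1) = 24
Natural end conditions: m_0 = m_3 = 0.
Solving: m_0 = 0, m_1 = -162/11, m_2 = 147/22, m_3 = 0.
On [1, 3], s'(t) = b_1 + 2c_1·(t - 1) + 3d_1·(t - 1)² with b_1 = Δ_1 - h_1(2m_1 + m_2)/6 = 34/11, c_1 = m_1/2 = -81/11, d_1 = (m_2 - m_1)/(6h_1) = 157/88. So s'(1) = 34/11.

3.0909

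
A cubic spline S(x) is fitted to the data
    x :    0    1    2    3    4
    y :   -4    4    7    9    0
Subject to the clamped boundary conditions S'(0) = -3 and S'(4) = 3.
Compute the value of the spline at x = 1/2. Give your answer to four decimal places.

-1.3929

Write M_i for S''(x_i). With h_i = 1, 1, 1, 1 and divided differences Δ_i = 8, 3, 2, -9, the continuity of S' gives the tridiagonal system
  1·M_0 + 4·M_1 + 1·M_2 = 6(Δ_1 - Δ_0) = -30
  1·M_1 + 4·M_2 + 1·M_3 = 6(Δ_2 - Δ_1) = -6
  1·M_2 + 4·M_3 + 1·M_4 = 6(Δ_3 - Δ_2) = -66
Clamped end conditions give two more equations: 2h_0·M_0 + h_0·M_1 = 6(Δ_0 - S'(0)) = 66 and h_3·M_3 + 2h_3·M_4 = 6(S'(4) - Δ_3) = 72.
Hence M_0 = 306/7, M_1 = -150/7, M_2 = 12, M_3 = -228/7, M_4 = 366/7.
On [0, 1], S(x) = -4 - 3·x + 153/7·x² - 76/7·x³.
With x = 1/2: S(1/2) = -39/28.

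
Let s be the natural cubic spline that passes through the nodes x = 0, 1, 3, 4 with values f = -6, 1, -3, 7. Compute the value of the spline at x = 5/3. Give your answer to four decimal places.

-0.0556

Let M_i = s''(x_i). Step sizes h_i = 1, 2, 1; slopes of the chords Δ_i = (y_(i+1) - y_i)/h_i = 7, -2, 10.
  1·M_0 + 6·M_1 + 2·M_2 = 6(Δ_1 - Δ_0) = -54
  2·M_1 + 6·M_2 + 1·M_3 = 6(Δ_2 - Δ_1) = 72
Natural end conditions: M_0 = M_3 = 0.
Solving: M_0 = 0, M_1 = -117/8, M_2 = 135/8, M_3 = 0.
On [1, 3], s(x) = 1 + 17/8·(x - 1) - 117/16·(x - 1)² + 21/8·(x - 1)³.
With (x - 1) = 2/3: s(5/3) = -1/18.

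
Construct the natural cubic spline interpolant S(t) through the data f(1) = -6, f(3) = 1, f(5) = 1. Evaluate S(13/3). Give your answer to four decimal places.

1.5185

Let M_i = S''(x_i). Step sizes h_i = 2, 2; slopes of the chords Δ_i = (y_(i+1) - y_i)/h_i = 7/2, 0.
  2·M_0 + 8·M_1 + 2·M_2 = 6(Δ_1 - Δ_0) = -21
Natural end conditions: M_0 = M_2 = 0.
Solving: M_0 = 0, M_1 = -21/8, M_2 = 0.
On [3, 5], S(t) = 1 + 7/4·(t - 3) - 21/16·(t - 3)² + 7/32·(t - 3)³.
With (t - 3) = 4/3: S(13/3) = 41/27.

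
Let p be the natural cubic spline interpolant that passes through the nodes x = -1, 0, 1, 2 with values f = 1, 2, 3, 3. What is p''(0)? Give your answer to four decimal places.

With σ_i denoting the second derivative at x_i, h_i = 1, 1, 1, and Δ_i = (y_(i+1) − y_i)/h_i = 1, 1, 0:
  1·σ_0 + 4·σ_1 + 1·σ_2 = 6(Δ_1 - Δ_0) = 0
  1·σ_1 + 4·σ_2 + 1·σ_3 = 6(Δ_2 - Δ_1) = -6
Natural end conditions: σ_0 = σ_3 = 0.
Forward elimination and back-substitution give σ_0 = 0, σ_1 = 2/5, σ_2 = -8/5, σ_3 = 0.

0.4000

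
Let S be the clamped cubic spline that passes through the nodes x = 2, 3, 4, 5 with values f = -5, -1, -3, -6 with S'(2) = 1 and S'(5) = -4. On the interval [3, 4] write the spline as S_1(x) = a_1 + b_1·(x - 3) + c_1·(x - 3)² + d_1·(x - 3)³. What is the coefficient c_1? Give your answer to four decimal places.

-6.8667

Write m_i for S''(x_i). With h_i = 1, 1, 1 and divided differences Δ_i = 4, -2, -3, the continuity of S' gives the tridiagonal system
  1·m_0 + 4·m_1 + 1·m_2 = 6(Δ_1 - Δ_0) = -36
  1·m_1 + 4·m_2 + 1·m_3 = 6(Δ_2 - Δ_1) = -6
Clamped end conditions give two more equations: 2h_0·m_0 + h_0·m_1 = 6(Δ_0 - S'(2)) = 18 and h_2·m_2 + 2h_2·m_3 = 6(S'(5) - Δ_2) = -6.
Solving the tridiagonal system: m_0 = 238/15, m_1 = -206/15, m_2 = 46/15, m_3 = -68/15.
On [3, 4], with S_1(x) = a_1 + b_1·(x - 3) + c_1·(x - 3)² + d_1·(x - 3)³: c_1 = m_1/2 = -103/15, d_1 = (m_2 - m_1)/(6h_1) = 14/5, b_1 = Δ_1 - h_1(2m_1 + m_2)/6 = 31/15.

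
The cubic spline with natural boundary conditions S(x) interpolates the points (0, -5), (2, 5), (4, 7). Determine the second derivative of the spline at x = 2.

Put σ_i = S'' at the i-th knot. Here h = (2, 2) and Δ = (5, 1), so the interior equations h_(i-1)·σ_(i-1) + 2(h_(i-1)+h_i)·σ_i + h_i·σ_(i+1) = 6(Δ_i − Δ_(i-1)) read
  2·σ_0 + 8·σ_1 + 2·σ_2 = 6(Δ_1 - Δ_0) = -24
Natural end conditions: σ_0 = σ_2 = 0.
Solving: σ_0 = 0, σ_1 = -3, σ_2 = 0.

-3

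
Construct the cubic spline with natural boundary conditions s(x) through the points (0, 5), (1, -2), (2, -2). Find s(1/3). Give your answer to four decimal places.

Let σ_i = s''(x_i). Step sizes h_i = 1, 1; slopes of the chords Δ_i = (y_(i+1) - y_i)/h_i = -7, 0.
  1·σ_0 + 4·σ_1 + 1·σ_2 = 6(Δ_1 - Δ_0) = 42
Natural end conditions: σ_0 = σ_2 = 0.
Hence σ_0 = 0, σ_1 = 21/2, σ_2 = 0.
On [0, 1], s(x) = 5 - 35/4·x + 0·x² + 7/4·x³.
With x = 1/3: s(1/3) = 58/27.

2.1481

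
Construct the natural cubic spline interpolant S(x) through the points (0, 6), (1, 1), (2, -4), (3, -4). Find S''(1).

With M_i denoting the second derivative at x_i, h_i = 1, 1, 1, and Δ_i = (y_(i+1) − y_i)/h_i = -5, -5, 0:
  1·M_0 + 4·M_1 + 1·M_2 = 6(Δ_1 - Δ_0) = 0
  1·M_1 + 4·M_2 + 1·M_3 = 6(Δ_2 - Δ_1) = 30
Natural end conditions: M_0 = M_3 = 0.
Solving the tridiagonal system: M_0 = 0, M_1 = -2, M_2 = 8, M_3 = 0.

-2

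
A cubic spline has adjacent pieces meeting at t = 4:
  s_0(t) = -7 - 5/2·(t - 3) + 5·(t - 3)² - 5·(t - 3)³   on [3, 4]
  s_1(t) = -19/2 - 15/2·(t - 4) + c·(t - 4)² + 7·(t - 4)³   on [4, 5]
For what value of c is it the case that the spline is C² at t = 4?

-10

s_0''(t) = 10 - 30·(t - 3), so s_0''(4) = -20. On the right, s_1''(4) = 2c, so c = -10.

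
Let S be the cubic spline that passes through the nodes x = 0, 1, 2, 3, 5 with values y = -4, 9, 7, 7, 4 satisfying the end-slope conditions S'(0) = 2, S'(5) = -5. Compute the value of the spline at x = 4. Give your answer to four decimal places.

With σ_i denoting the second derivative at x_i, h_i = 1, 1, 1, 2, and Δ_i = (y_(i+1) − y_i)/h_i = 13, -2, 0, -3/2:
  1·σ_0 + 4·σ_1 + 1·σ_2 = 6(Δ_1 - Δ_0) = -90
  1·σ_1 + 4·σ_2 + 1·σ_3 = 6(Δ_2 - Δ_1) = 12
  1·σ_2 + 6·σ_3 + 2·σ_4 = 6(Δ_3 - Δ_2) = -9
Clamped end conditions give two more equations: 2h_0·σ_0 + h_0·σ_1 = 6(Δ_0 - S'(0)) = 66 and h_3·σ_3 + 2h_3·σ_4 = 6(S'(5) - Δ_3) = -21.
Solving: σ_0 = 4303/82, σ_1 = -1597/41, σ_2 = 1093/82, σ_3 = -97/41, σ_4 = -667/164.
On [3, 5], S(x) = 7 + 235/164·(x - 3) - 97/82·(x - 3)² - 93/656·(x - 3)³.
With (x - 3) = 1: S(4) = 4663/656.

7.1082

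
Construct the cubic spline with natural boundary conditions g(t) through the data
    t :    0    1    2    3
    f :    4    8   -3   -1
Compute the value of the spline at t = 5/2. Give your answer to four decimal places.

-3.6750

With σ_i denoting the second derivative at x_i, h_i = 1, 1, 1, and Δ_i = (y_(i+1) − y_i)/h_i = 4, -11, 2:
  1·σ_0 + 4·σ_1 + 1·σ_2 = 6(Δ_1 - Δ_0) = -90
  1·σ_1 + 4·σ_2 + 1·σ_3 = 6(Δ_2 - Δ_1) = 78
Natural end conditions: σ_0 = σ_3 = 0.
Solving the tridiagonal system: σ_0 = 0, σ_1 = -146/5, σ_2 = 134/5, σ_3 = 0.
On [2, 3], g(t) = -3 - 104/15·(t - 2) + 67/5·(t - 2)² - 67/15·(t - 2)³.
With (t - 2) = 1/2: g(5/2) = -147/40.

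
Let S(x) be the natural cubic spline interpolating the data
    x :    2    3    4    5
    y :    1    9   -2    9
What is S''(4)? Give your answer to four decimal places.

Let M_i = S''(x_i). Step sizes h_i = 1, 1, 1; slopes of the chords Δ_i = (y_(i+1) - y_i)/h_i = 8, -11, 11.
  1·M_0 + 4·M_1 + 1·M_2 = 6(Δ_1 - Δ_0) = -114
  1·M_1 + 4·M_2 + 1·M_3 = 6(Δ_2 - Δ_1) = 132
Natural end conditions: M_0 = M_3 = 0.
Solving the tridiagonal system: M_0 = 0, M_1 = -196/5, M_2 = 214/5, M_3 = 0.

42.8000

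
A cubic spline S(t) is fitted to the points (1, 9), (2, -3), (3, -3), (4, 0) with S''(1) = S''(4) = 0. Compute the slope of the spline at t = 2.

-6

Write m_i for S''(x_i). With h_i = 1, 1, 1 and divided differences Δ_i = -12, 0, 3, the continuity of S' gives the tridiagonal system
  1·m_0 + 4·m_1 + 1·m_2 = 6(Δ_1 - Δ_0) = 72
  1·m_1 + 4·m_2 + 1·m_3 = 6(Δ_2 - Δ_1) = 18
Natural end conditions: m_0 = m_3 = 0.
Hence m_0 = 0, m_1 = 18, m_2 = 0, m_3 = 0.
On [2, 3], S'(t) = b_1 + 2c_1·(t - 2) + 3d_1·(t - 2)² with b_1 = Δ_1 - h_1(2m_1 + m_2)/6 = -6, c_1 = m_1/2 = 9, d_1 = (m_2 - m_1)/(6h_1) = -3. So S'(2) = -6.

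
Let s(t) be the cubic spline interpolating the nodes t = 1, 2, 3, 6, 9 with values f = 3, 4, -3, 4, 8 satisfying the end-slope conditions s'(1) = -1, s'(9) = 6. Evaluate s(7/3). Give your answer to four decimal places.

Put σ_i = s'' at the i-th knot. Here h = (1, 1, 3, 3) and Δ = (1, -7, 7/3, 4/3), so the interior equations h_(i-1)·σ_(i-1) + 2(h_(i-1)+h_i)·σ_i + h_i·σ_(i+1) = 6(Δ_i − Δ_(i-1)) read
  1·σ_0 + 4·σ_1 + 1·σ_2 = 6(Δ_1 - Δ_0) = -48
  1·σ_1 + 8·σ_2 + 3·σ_3 = 6(Δ_2 - Δ_1) = 56
  3·σ_2 + 12·σ_3 + 3·σ_4 = 6(Δ_3 - Δ_2) = -6
Clamped end conditions give two more equations: 2h_0·σ_0 + h_0·σ_1 = 6(Δ_0 - s'(1)) = 12 and h_3·σ_3 + 2h_3·σ_4 = 6(s'(9) - Δ_3) = 28.
Hence σ_0 = 429/28, σ_1 = -261/14, σ_2 = 45/4, σ_3 = -215/42, σ_4 = 607/84.
On [2, 3], s(t) = 4 - 149/56·(t - 2) - 261/28·(t - 2)² + 279/56·(t - 2)³.
With (t - 2) = 1/3: s(7/3) = 95/42.

2.2619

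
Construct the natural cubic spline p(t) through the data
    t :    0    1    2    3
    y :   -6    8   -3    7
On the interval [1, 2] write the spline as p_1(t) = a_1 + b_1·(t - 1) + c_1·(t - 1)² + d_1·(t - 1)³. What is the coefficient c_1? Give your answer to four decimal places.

Write m_i for p''(x_i). With h_i = 1, 1, 1 and divided differences Δ_i = 14, -11, 10, the continuity of p' gives the tridiagonal system
  1·m_0 + 4·m_1 + 1·m_2 = 6(Δ_1 - Δ_0) = -150
  1·m_1 + 4·m_2 + 1·m_3 = 6(Δ_2 - Δ_1) = 126
Natural end conditions: m_0 = m_3 = 0.
Hence m_0 = 0, m_1 = -242/5, m_2 = 218/5, m_3 = 0.
On [1, 2], with p_1(t) = a_1 + b_1·(t - 1) + c_1·(t - 1)² + d_1·(t - 1)³: c_1 = m_1/2 = -121/5, d_1 = (m_2 - m_1)/(6h_1) = 46/3, b_1 = Δ_1 - h_1(2m_1 + m_2)/6 = -32/15.

-24.2000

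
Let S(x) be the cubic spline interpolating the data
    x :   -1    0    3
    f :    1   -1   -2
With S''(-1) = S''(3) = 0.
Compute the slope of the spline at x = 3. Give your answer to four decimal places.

0.2917

With M_i denoting the second derivative at x_i, h_i = 1, 3, and Δ_i = (y_(i+1) − y_i)/h_i = -2, -1/3:
  1·M_0 + 8·M_1 + 3·M_2 = 6(Δ_1 - Δ_0) = 10
Natural end conditions: M_0 = M_2 = 0.
Forward elimination and back-substitution give M_0 = 0, M_1 = 5/4, M_2 = 0.
On [0, 3], S'(x) = b_1 + 2c_1·x + 3d_1·x² with b_1 = Δ_1 - h_1(2M_1 + M_2)/6 = -19/12, c_1 = M_1/2 = 5/8, d_1 = (M_2 - M_1)/(6h_1) = -5/72. So S'(3) = 7/24.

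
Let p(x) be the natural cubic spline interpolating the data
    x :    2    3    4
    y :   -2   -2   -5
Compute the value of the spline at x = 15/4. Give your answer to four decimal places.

-4.0742

Write σ_i for p''(x_i). With h_i = 1, 1 and divided differences Δ_i = 0, -3, the continuity of p' gives the tridiagonal system
  1·σ_0 + 4·σ_1 + 1·σ_2 = 6(Δ_1 - Δ_0) = -18
Natural end conditions: σ_0 = σ_2 = 0.
Solving the tridiagonal system: σ_0 = 0, σ_1 = -9/2, σ_2 = 0.
On [3, 4], p(x) = -2 - 3/2·(x - 3) - 9/4·(x - 3)² + 3/4·(x - 3)³.
With (x - 3) = 3/4: p(15/4) = -1043/256.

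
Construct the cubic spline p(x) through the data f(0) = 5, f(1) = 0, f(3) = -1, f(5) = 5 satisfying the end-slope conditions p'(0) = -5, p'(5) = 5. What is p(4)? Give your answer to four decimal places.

With m_i denoting the second derivative at x_i, h_i = 1, 2, 2, and Δ_i = (y_(i+1) − y_i)/h_i = -5, -1/2, 3:
  1·m_0 + 6·m_1 + 2·m_2 = 6(Δ_1 - Δ_0) = 27
  2·m_1 + 8·m_2 + 2·m_3 = 6(Δ_2 - Δ_1) = 21
Clamped end conditions give two more equations: 2h_0·m_0 + h_0·m_1 = 6(Δ_0 - p'(0)) = 0 and h_2·m_2 + 2h_2·m_3 = 6(p'(5) - Δ_2) = 12.
Solving: m_0 = -53/23, m_1 = 106/23, m_2 = 19/23, m_3 = 119/46.
On [3, 5], p(x) = -1 + 73/46·(x - 3) + 19/46·(x - 3)² + 27/184·(x - 3)³.
With (x - 3) = 1: p(4) = 211/184.

1.1467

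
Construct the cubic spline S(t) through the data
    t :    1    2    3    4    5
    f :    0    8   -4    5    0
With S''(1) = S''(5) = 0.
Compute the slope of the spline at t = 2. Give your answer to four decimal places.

-6.2143

With m_i denoting the second derivative at x_i, h_i = 1, 1, 1, 1, and Δ_i = (y_(i+1) − y_i)/h_i = 8, -12, 9, -5:
  1·m_0 + 4·m_1 + 1·m_2 = 6(Δ_1 - Δ_0) = -120
  1·m_1 + 4·m_2 + 1·m_3 = 6(Δ_2 - Δ_1) = 126
  1·m_2 + 4·m_3 + 1·m_4 = 6(Δ_3 - Δ_2) = -84
Natural end conditions: m_0 = m_4 = 0.
Forward elimination and back-substitution give m_0 = 0, m_1 = -597/14, m_2 = 354/7, m_3 = -471/14, m_4 = 0.
On [2, 3], S'(t) = b_1 + 2c_1·(t - 2) + 3d_1·(t - 2)² with b_1 = Δ_1 - h_1(2m_1 + m_2)/6 = -87/14, c_1 = m_1/2 = -597/28, d_1 = (m_2 - m_1)/(6h_1) = 435/28. So S'(2) = -87/14.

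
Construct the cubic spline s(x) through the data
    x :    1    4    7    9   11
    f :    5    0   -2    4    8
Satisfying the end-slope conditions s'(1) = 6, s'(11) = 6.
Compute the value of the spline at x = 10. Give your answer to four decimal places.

Let M_i = s''(x_i). Step sizes h_i = 3, 3, 2, 2; slopes of the chords Δ_i = (y_(i+1) - y_i)/h_i = -5/3, -2/3, 3, 2.
  3·M_0 + 12·M_1 + 3·M_2 = 6(Δ_1 - Δ_0) = 6
  3·M_1 + 10·M_2 + 2·M_3 = 6(Δ_2 - Δ_1) = 22
  2·M_2 + 8·M_3 + 2·M_4 = 6(Δ_3 - Δ_2) = -6
Clamped end conditions give two more equations: 2h_0·M_0 + h_0·M_1 = 6(Δ_0 - s'(1)) = -46 and h_3·M_3 + 2h_3·M_4 = 6(s'(11) - Δ_3) = 24.
Hence M_0 = -131/15, M_1 = 32/15, M_2 = 11/5, M_3 = -16/5, M_4 = 38/5.
On [9, 11], s(x) = 4 + 8/5·(x - 9) - 8/5·(x - 9)² + 9/10·(x - 9)³.
With (x - 9) = 1: s(10) = 49/10.

4.9000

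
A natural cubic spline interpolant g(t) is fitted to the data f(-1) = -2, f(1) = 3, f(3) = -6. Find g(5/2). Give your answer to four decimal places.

Write m_i for g''(x_i). With h_i = 2, 2 and divided differences Δ_i = 5/2, -9/2, the continuity of g' gives the tridiagonal system
  2·m_0 + 8·m_1 + 2·m_2 = 6(Δ_1 - Δ_0) = -42
Natural end conditions: m_0 = m_2 = 0.
Solving the tridiagonal system: m_0 = 0, m_1 = -21/4, m_2 = 0.
On [1, 3], g(t) = 3 - 1·(t - 1) - 21/8·(t - 1)² + 7/16·(t - 1)³.
With (t - 1) = 3/2: g(5/2) = -375/128.

-2.9297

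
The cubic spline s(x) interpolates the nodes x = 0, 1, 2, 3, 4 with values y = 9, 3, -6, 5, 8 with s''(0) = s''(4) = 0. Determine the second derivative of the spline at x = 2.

39

Write M_i for s''(x_i). With h_i = 1, 1, 1, 1 and divided differences Δ_i = -6, -9, 11, 3, the continuity of s' gives the tridiagonal system
  1·M_0 + 4·M_1 + 1·M_2 = 6(Δ_1 - Δ_0) = -18
  1·M_1 + 4·M_2 + 1·M_3 = 6(Δ_2 - Δ_1) = 120
  1·M_2 + 4·M_3 + 1·M_4 = 6(Δ_3 - Δ_2) = -48
Natural end conditions: M_0 = M_4 = 0.
Solving the tridiagonal system: M_0 = 0, M_1 = -57/4, M_2 = 39, M_3 = -87/4, M_4 = 0.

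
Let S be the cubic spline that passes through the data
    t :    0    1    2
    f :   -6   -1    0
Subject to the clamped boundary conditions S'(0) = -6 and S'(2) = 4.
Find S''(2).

Write M_i for S''(x_i). With h_i = 1, 1 and divided differences Δ_i = 5, 1, the continuity of S' gives the tridiagonal system
  1·M_0 + 4·M_1 + 1·M_2 = 6(Δ_1 - Δ_0) = -24
Clamped end conditions give two more equations: 2h_0·M_0 + h_0·M_1 = 6(Δ_0 - S'(0)) = 66 and h_1·M_1 + 2h_1·M_2 = 6(S'(2) - Δ_1) = 18.
Forward elimination and back-substitution give M_0 = 44, M_1 = -22, M_2 = 20.

20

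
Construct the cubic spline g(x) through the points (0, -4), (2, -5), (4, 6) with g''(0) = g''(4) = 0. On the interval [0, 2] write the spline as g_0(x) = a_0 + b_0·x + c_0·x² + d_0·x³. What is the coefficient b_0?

-2

Let M_i = g''(x_i). Step sizes h_i = 2, 2; slopes of the chords Δ_i = (y_(i+1) - y_i)/h_i = -1/2, 11/2.
  2·M_0 + 8·M_1 + 2·M_2 = 6(Δ_1 - Δ_0) = 36
Natural end conditions: M_0 = M_2 = 0.
Forward elimination and back-substitution give M_0 = 0, M_1 = 9/2, M_2 = 0.
On [0, 2], with g_0(x) = a_0 + b_0·x + c_0·x² + d_0·x³: c_0 = M_0/2 = 0, d_0 = (M_1 - M_0)/(6h_0) = 3/8, b_0 = Δ_0 - h_0(2M_0 + M_1)/6 = -2.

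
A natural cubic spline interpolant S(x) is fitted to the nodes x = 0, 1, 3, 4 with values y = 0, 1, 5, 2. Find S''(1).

3

With σ_i denoting the second derivative at x_i, h_i = 1, 2, 1, and Δ_i = (y_(i+1) − y_i)/h_i = 1, 2, -3:
  1·σ_0 + 6·σ_1 + 2·σ_2 = 6(Δ_1 - Δ_0) = 6
  2·σ_1 + 6·σ_2 + 1·σ_3 = 6(Δ_2 - Δ_1) = -30
Natural end conditions: σ_0 = σ_3 = 0.
Solving the tridiagonal system: σ_0 = 0, σ_1 = 3, σ_2 = -6, σ_3 = 0.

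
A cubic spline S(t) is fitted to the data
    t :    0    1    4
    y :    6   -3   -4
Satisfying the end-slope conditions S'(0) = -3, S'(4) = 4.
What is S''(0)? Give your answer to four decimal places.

Let σ_i = S''(x_i). Step sizes h_i = 1, 3; slopes of the chords Δ_i = (y_(i+1) - y_i)/h_i = -9, -1/3.
  1·σ_0 + 8·σ_1 + 3·σ_2 = 6(Δ_1 - Δ_0) = 52
Clamped end conditions give two more equations: 2h_0·σ_0 + h_0·σ_1 = 6(Δ_0 - S'(0)) = -36 and h_1·σ_1 + 2h_1·σ_2 = 6(S'(4) - Δ_1) = 26.
Solving: σ_0 = -91/4, σ_1 = 19/2, σ_2 = -5/12.

-22.7500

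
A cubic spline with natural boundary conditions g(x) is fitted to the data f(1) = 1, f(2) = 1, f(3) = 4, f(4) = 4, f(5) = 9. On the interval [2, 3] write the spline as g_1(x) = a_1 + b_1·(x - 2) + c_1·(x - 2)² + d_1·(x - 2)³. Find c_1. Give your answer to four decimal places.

3.3214

With M_i denoting the second derivative at x_i, h_i = 1, 1, 1, 1, and Δ_i = (y_(i+1) − y_i)/h_i = 0, 3, 0, 5:
  1·M_0 + 4·M_1 + 1·M_2 = 6(Δ_1 - Δ_0) = 18
  1·M_1 + 4·M_2 + 1·M_3 = 6(Δ_2 - Δ_1) = -18
  1·M_2 + 4·M_3 + 1·M_4 = 6(Δ_3 - Δ_2) = 30
Natural end conditions: M_0 = M_4 = 0.
Forward elimination and back-substitution give M_0 = 0, M_1 = 93/14, M_2 = -60/7, M_3 = 135/14, M_4 = 0.
On [2, 3], with g_1(x) = a_1 + b_1·(x - 2) + c_1·(x - 2)² + d_1·(x - 2)³: c_1 = M_1/2 = 93/28, d_1 = (M_2 - M_1)/(6h_1) = -71/28, b_1 = Δ_1 - h_1(2M_1 + M_2)/6 = 31/14.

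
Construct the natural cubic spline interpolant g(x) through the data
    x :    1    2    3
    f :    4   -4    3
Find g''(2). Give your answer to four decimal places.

22.5000

Let M_i = g''(x_i). Step sizes h_i = 1, 1; slopes of the chords Δ_i = (y_(i+1) - y_i)/h_i = -8, 7.
  1·M_0 + 4·M_1 + 1·M_2 = 6(Δ_1 - Δ_0) = 90
Natural end conditions: M_0 = M_2 = 0.
Hence M_0 = 0, M_1 = 45/2, M_2 = 0.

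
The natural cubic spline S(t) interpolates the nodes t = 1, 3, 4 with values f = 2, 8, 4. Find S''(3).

Let m_i = S''(x_i). Step sizes h_i = 2, 1; slopes of the chords Δ_i = (y_(i+1) - y_i)/h_i = 3, -4.
  2·m_0 + 6·m_1 + 1·m_2 = 6(Δ_1 - Δ_0) = -42
Natural end conditions: m_0 = m_2 = 0.
Solving the tridiagonal system: m_0 = 0, m_1 = -7, m_2 = 0.

-7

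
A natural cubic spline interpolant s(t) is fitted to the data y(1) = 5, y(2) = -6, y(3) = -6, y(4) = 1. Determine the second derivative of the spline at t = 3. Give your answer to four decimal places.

Write σ_i for s''(x_i). With h_i = 1, 1, 1 and divided differences Δ_i = -11, 0, 7, the continuity of s' gives the tridiagonal system
  1·σ_0 + 4·σ_1 + 1·σ_2 = 6(Δ_1 - Δ_0) = 66
  1·σ_1 + 4·σ_2 + 1·σ_3 = 6(Δ_2 - Δ_1) = 42
Natural end conditions: σ_0 = σ_3 = 0.
Hence σ_0 = 0, σ_1 = 74/5, σ_2 = 34/5, σ_3 = 0.

6.8000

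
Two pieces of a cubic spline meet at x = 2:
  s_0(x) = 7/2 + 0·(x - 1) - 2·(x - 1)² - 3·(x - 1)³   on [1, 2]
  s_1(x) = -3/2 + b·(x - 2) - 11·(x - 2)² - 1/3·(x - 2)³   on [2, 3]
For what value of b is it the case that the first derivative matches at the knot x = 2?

s_0'(x) = 0 - 4·(x - 1) - 9·(x - 1)², so s_0'(2) = -13. On the right, s_1'(2) = b, so b = -13.

-13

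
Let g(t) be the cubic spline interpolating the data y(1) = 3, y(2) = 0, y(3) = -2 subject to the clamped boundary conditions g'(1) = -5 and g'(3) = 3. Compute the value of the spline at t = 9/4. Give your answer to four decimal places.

Put m_i = g'' at the i-th knot. Here h = (1, 1) and Δ = (-3, -2), so the interior equations h_(i-1)·m_(i-1) + 2(h_(i-1)+h_i)·m_i + h_i·m_(i+1) = 6(Δ_i − Δ_(i-1)) read
  1·m_0 + 4·m_1 + 1·m_2 = 6(Δ_1 - Δ_0) = 6
Clamped end conditions give two more equations: 2h_0·m_0 + h_0·m_1 = 6(Δ_0 - g'(1)) = 12 and h_1·m_1 + 2h_1·m_2 = 6(g'(3) - Δ_1) = 30.
Forward elimination and back-substitution give m_0 = 17/2, m_1 = -5, m_2 = 35/2.
On [2, 3], g(t) = 0 - 13/4·(t - 2) - 5/2·(t - 2)² + 15/4·(t - 2)³.
With (t - 2) = 1/4: g(9/4) = -233/256.

-0.9102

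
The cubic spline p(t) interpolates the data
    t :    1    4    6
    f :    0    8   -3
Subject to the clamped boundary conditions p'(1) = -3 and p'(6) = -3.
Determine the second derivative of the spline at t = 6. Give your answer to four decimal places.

Write M_i for p''(x_i). With h_i = 3, 2 and divided differences Δ_i = 8/3, -11/2, the continuity of p' gives the tridiagonal system
  3·M_0 + 10·M_1 + 2·M_2 = 6(Δ_1 - Δ_0) = -49
Clamped end conditions give two more equations: 2h_0·M_0 + h_0·M_1 = 6(Δ_0 - p'(1)) = 34 and h_1·M_1 + 2h_1·M_2 = 6(p'(6) - Δ_1) = 15.
Forward elimination and back-substitution give M_0 = 317/30, M_1 = -49/5, M_2 = 173/20.

8.6500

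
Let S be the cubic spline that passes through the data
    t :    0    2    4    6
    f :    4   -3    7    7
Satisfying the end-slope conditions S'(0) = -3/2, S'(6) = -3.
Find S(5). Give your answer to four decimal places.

8.8500

Write M_i for S''(x_i). With h_i = 2, 2, 2 and divided differences Δ_i = -7/2, 5, 0, the continuity of S' gives the tridiagonal system
  2·M_0 + 8·M_1 + 2·M_2 = 6(Δ_1 - Δ_0) = 51
  2·M_1 + 8·M_2 + 2·M_3 = 6(Δ_2 - Δ_1) = -30
Clamped end conditions give two more equations: 2h_0·M_0 + h_0·M_1 = 6(Δ_0 - S'(0)) = -12 and h_2·M_2 + 2h_2·M_3 = 6(S'(6) - Δ_2) = -18.
Solving the tridiagonal system: M_0 = -79/10, M_1 = 49/5, M_2 = -29/5, M_3 = -8/5.
On [4, 6], S(t) = 7 + 22/5·(t - 4) - 29/10·(t - 4)² + 7/20·(t - 4)³.
With (t - 4) = 1: S(5) = 177/20.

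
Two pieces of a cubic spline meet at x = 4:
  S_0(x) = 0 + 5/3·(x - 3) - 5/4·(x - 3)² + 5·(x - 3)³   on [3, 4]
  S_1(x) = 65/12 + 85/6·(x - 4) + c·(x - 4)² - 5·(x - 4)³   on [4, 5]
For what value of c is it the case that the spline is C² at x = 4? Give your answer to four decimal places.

13.7500

S_0''(x) = -5/2 + 30·(x - 3), so S_0''(4) = 55/2. On the right, S_1''(4) = 2c, so c = 55/4.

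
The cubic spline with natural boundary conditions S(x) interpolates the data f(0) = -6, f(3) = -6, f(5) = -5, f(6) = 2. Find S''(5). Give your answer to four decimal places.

Write M_i for S''(x_i). With h_i = 3, 2, 1 and divided differences Δ_i = 0, 1/2, 7, the continuity of S' gives the tridiagonal system
  3·M_0 + 10·M_1 + 2·M_2 = 6(Δ_1 - Δ_0) = 3
  2·M_1 + 6·M_2 + 1·M_3 = 6(Δ_2 - Δ_1) = 39
Natural end conditions: M_0 = M_3 = 0.
Solving the tridiagonal system: M_0 = 0, M_1 = -15/14, M_2 = 48/7, M_3 = 0.

6.8571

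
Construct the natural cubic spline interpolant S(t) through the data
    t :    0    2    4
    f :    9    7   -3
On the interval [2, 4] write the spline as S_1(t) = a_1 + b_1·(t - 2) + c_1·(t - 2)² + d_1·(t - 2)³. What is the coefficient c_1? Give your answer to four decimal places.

-1.5000

Put σ_i = S'' at the i-th knot. Here h = (2, 2) and Δ = (-1, -5), so the interior equations h_(i-1)·σ_(i-1) + 2(h_(i-1)+h_i)·σ_i + h_i·σ_(i+1) = 6(Δ_i − Δ_(i-1)) read
  2·σ_0 + 8·σ_1 + 2·σ_2 = 6(Δ_1 - Δ_0) = -24
Natural end conditions: σ_0 = σ_2 = 0.
Solving the tridiagonal system: σ_0 = 0, σ_1 = -3, σ_2 = 0.
On [2, 4], with S_1(t) = a_1 + b_1·(t - 2) + c_1·(t - 2)² + d_1·(t - 2)³: c_1 = σ_1/2 = -3/2, d_1 = (σ_2 - σ_1)/(6h_1) = 1/4, b_1 = Δ_1 - h_1(2σ_1 + σ_2)/6 = -3.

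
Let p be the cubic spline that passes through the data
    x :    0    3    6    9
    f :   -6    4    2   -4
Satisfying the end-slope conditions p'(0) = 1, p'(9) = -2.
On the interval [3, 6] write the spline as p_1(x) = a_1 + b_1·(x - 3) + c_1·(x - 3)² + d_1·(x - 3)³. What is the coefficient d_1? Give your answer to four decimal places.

Put σ_i = p'' at the i-th knot. Here h = (3, 3, 3) and Δ = (10/3, -2/3, -2), so the interior equations h_(i-1)·σ_(i-1) + 2(h_(i-1)+h_i)·σ_i + h_i·σ_(i+1) = 6(Δ_i − Δ_(i-1)) read
  3·σ_0 + 12·σ_1 + 3·σ_2 = 6(Δ_1 - Δ_0) = -24
  3·σ_1 + 12·σ_2 + 3·σ_3 = 6(Δ_2 - Δ_1) = -8
Clamped end conditions give two more equations: 2h_0·σ_0 + h_0·σ_1 = 6(Δ_0 - p'(0)) = 14 and h_2·σ_2 + 2h_2·σ_3 = 6(p'(9) - Δ_2) = 0.
Hence σ_0 = 172/45, σ_1 = -134/45, σ_2 = 4/45, σ_3 = -2/45.
On [3, 6], with p_1(x) = a_1 + b_1·(x - 3) + c_1·(x - 3)² + d_1·(x - 3)³: c_1 = σ_1/2 = -67/45, d_1 = (σ_2 - σ_1)/(6h_1) = 23/135, b_1 = Δ_1 - h_1(2σ_1 + σ_2)/6 = 34/15.

0.1704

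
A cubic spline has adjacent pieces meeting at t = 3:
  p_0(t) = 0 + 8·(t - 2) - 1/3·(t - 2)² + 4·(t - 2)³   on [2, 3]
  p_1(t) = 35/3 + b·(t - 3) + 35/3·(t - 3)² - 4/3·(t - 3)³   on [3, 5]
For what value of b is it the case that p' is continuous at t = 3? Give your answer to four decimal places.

19.3333

p_0'(t) = 8 - 2/3·(t - 2) + 12·(t - 2)², so p_0'(3) = 58/3. On the right, p_1'(3) = b, so b = 58/3.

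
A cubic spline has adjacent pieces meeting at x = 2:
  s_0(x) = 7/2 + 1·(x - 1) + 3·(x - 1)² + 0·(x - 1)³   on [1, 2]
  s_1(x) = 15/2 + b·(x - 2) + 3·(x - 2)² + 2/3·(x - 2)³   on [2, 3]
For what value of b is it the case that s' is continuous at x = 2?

7

s_0'(x) = 1 + 6·(x - 1) + 0·(x - 1)², so s_0'(2) = 7. On the right, s_1'(2) = b, so b = 7.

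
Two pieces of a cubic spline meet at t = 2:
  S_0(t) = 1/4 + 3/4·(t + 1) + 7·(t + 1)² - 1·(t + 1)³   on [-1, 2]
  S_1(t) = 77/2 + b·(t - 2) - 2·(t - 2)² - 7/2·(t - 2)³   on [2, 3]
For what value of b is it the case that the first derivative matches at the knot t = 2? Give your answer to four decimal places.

S_0'(t) = 3/4 + 14·(t + 1) - 3·(t + 1)², so S_0'(2) = 63/4. On the right, S_1'(2) = b, so b = 63/4.

15.7500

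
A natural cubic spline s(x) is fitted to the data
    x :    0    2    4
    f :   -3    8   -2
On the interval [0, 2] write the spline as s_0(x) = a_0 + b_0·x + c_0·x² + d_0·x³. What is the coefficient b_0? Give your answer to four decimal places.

8.1250

With m_i denoting the second derivative at x_i, h_i = 2, 2, and Δ_i = (y_(i+1) − y_i)/h_i = 11/2, -5:
  2·m_0 + 8·m_1 + 2·m_2 = 6(Δ_1 - Δ_0) = -63
Natural end conditions: m_0 = m_2 = 0.
Forward elimination and back-substitution give m_0 = 0, m_1 = -63/8, m_2 = 0.
On [0, 2], with s_0(x) = a_0 + b_0·x + c_0·x² + d_0·x³: c_0 = m_0/2 = 0, d_0 = (m_1 - m_0)/(6h_0) = -21/32, b_0 = Δ_0 - h_0(2m_0 + m_1)/6 = 65/8.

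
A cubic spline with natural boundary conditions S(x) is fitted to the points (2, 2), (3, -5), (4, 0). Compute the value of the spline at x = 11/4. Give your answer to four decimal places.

-4.2344

Write M_i for S''(x_i). With h_i = 1, 1 and divided differences Δ_i = -7, 5, the continuity of S' gives the tridiagonal system
  1·M_0 + 4·M_1 + 1·M_2 = 6(Δ_1 - Δ_0) = 72
Natural end conditions: M_0 = M_2 = 0.
Forward elimination and back-substitution give M_0 = 0, M_1 = 18, M_2 = 0.
On [2, 3], S(x) = 2 - 10·(x - 2) + 0·(x - 2)² + 3·(x - 2)³.
With (x - 2) = 3/4: S(11/4) = -271/64.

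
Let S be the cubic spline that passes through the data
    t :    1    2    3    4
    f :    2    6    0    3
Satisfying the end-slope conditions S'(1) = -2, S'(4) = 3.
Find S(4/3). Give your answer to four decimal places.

Put M_i = S'' at the i-th knot. Here h = (1, 1, 1) and Δ = (4, -6, 3), so the interior equations h_(i-1)·M_(i-1) + 2(h_(i-1)+h_i)·M_i + h_i·M_(i+1) = 6(Δ_i − Δ_(i-1)) read
  1·M_0 + 4·M_1 + 1·M_2 = 6(Δ_1 - Δ_0) = -60
  1·M_1 + 4·M_2 + 1·M_3 = 6(Δ_2 - Δ_1) = 54
Clamped end conditions give two more equations: 2h_0·M_0 + h_0·M_1 = 6(Δ_0 - S'(1)) = 36 and h_2·M_2 + 2h_2·M_3 = 6(S'(4) - Δ_2) = 0.
Hence M_0 = 488/15, M_1 = -436/15, M_2 = 356/15, M_3 = -178/15.
On [1, 2], S(t) = 2 - 2·(t - 1) + 244/15·(t - 1)² - 154/15·(t - 1)³.
With (t - 1) = 1/3: S(4/3) = 1118/405.

2.7605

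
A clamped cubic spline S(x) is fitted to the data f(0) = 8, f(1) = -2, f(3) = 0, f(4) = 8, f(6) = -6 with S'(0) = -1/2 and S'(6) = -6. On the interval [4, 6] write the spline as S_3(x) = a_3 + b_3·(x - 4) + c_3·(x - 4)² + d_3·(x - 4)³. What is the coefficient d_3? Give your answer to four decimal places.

2.5793

Let σ_i = S''(x_i). Step sizes h_i = 1, 2, 1, 2; slopes of the chords Δ_i = (y_(i+1) - y_i)/h_i = -10, 1, 8, -7.
  1·σ_0 + 6·σ_1 + 2·σ_2 = 6(Δ_1 - Δ_0) = 66
  2·σ_1 + 6·σ_2 + 1·σ_3 = 6(Δ_2 - Δ_1) = 42
  1·σ_2 + 6·σ_3 + 2·σ_4 = 6(Δ_3 - Δ_2) = -90
Clamped end conditions give two more equations: 2h_0·σ_0 + h_0·σ_1 = 6(Δ_0 - S'(0)) = -57 and h_3·σ_3 + 2h_3·σ_4 = 6(S'(6) - Δ_3) = 6.
Solving: σ_0 = -3362/93, σ_1 = 1423/93, σ_2 = 481/93, σ_3 = -1826/93, σ_4 = 2105/186.
On [4, 6], with S_3(x) = a_3 + b_3·(x - 4) + c_3·(x - 4)² + d_3·(x - 4)³: c_3 = σ_3/2 = -913/93, d_3 = (σ_4 - σ_3)/(6h_3) = 1919/744, b_3 = Δ_3 - h_3(2σ_3 + σ_4)/6 = 431/186.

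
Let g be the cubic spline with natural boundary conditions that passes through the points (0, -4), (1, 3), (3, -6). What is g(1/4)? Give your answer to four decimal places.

Let M_i = g''(x_i). Step sizes h_i = 1, 2; slopes of the chords Δ_i = (y_(i+1) - y_i)/h_i = 7, -9/2.
  1·M_0 + 6·M_1 + 2·M_2 = 6(Δ_1 - Δ_0) = -69
Natural end conditions: M_0 = M_2 = 0.
Forward elimination and back-substitution give M_0 = 0, M_1 = -23/2, M_2 = 0.
On [0, 1], g(x) = -4 + 107/12·x + 0·x² - 23/12·x³.
With x = 1/4: g(1/4) = -461/256.

-1.8008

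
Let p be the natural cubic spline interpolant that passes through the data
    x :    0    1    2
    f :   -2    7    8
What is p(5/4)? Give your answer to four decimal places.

Write M_i for p''(x_i). With h_i = 1, 1 and divided differences Δ_i = 9, 1, the continuity of p' gives the tridiagonal system
  1·M_0 + 4·M_1 + 1·M_2 = 6(Δ_1 - Δ_0) = -48
Natural end conditions: M_0 = M_2 = 0.
Solving: M_0 = 0, M_1 = -12, M_2 = 0.
On [1, 2], p(x) = 7 + 5·(x - 1) - 6·(x - 1)² + 2·(x - 1)³.
With (x - 1) = 1/4: p(5/4) = 253/32.

7.9063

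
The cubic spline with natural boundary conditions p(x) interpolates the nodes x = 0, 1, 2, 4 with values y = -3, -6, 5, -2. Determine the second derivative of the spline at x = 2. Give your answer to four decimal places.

-18.7826

Write M_i for p''(x_i). With h_i = 1, 1, 2 and divided differences Δ_i = -3, 11, -7/2, the continuity of p' gives the tridiagonal system
  1·M_0 + 4·M_1 + 1·M_2 = 6(Δ_1 - Δ_0) = 84
  1·M_1 + 6·M_2 + 2·M_3 = 6(Δ_2 - Δ_1) = -87
Natural end conditions: M_0 = M_3 = 0.
Hence M_0 = 0, M_1 = 591/23, M_2 = -432/23, M_3 = 0.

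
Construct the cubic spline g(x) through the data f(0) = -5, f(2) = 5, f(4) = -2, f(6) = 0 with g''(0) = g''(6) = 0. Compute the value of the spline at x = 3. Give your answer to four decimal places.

Write M_i for g''(x_i). With h_i = 2, 2, 2 and divided differences Δ_i = 5, -7/2, 1, the continuity of g' gives the tridiagonal system
  2·M_0 + 8·M_1 + 2·M_2 = 6(Δ_1 - Δ_0) = -51
  2·M_1 + 8·M_2 + 2·M_3 = 6(Δ_2 - Δ_1) = 27
Natural end conditions: M_0 = M_3 = 0.
Hence M_0 = 0, M_1 = -77/10, M_2 = 53/10, M_3 = 0.
On [2, 4], g(x) = 5 - 2/15·(x - 2) - 77/20·(x - 2)² + 13/12·(x - 2)³.
With (x - 2) = 1: g(3) = 21/10.

2.1000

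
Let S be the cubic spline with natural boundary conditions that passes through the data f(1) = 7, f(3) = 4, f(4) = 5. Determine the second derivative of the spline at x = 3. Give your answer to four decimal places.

Write M_i for S''(x_i). With h_i = 2, 1 and divided differences Δ_i = -3/2, 1, the continuity of S' gives the tridiagonal system
  2·M_0 + 6·M_1 + 1·M_2 = 6(Δ_1 - Δ_0) = 15
Natural end conditions: M_0 = M_2 = 0.
Solving the tridiagonal system: M_0 = 0, M_1 = 5/2, M_2 = 0.

2.5000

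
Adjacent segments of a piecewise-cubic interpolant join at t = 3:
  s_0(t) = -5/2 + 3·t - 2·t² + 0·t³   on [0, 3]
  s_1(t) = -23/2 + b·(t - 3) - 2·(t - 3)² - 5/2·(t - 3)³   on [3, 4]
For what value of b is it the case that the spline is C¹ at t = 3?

-9

s_0'(t) = 3 - 4·t + 0·t², so s_0'(3) = -9. On the right, s_1'(3) = b, so b = -9.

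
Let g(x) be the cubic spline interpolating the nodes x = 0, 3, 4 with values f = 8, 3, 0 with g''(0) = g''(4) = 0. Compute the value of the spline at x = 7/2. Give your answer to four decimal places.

Let M_i = g''(x_i). Step sizes h_i = 3, 1; slopes of the chords Δ_i = (y_(i+1) - y_i)/h_i = -5/3, -3.
  3·M_0 + 8·M_1 + 1·M_2 = 6(Δ_1 - Δ_0) = -8
Natural end conditions: M_0 = M_2 = 0.
Solving the tridiagonal system: M_0 = 0, M_1 = -1, M_2 = 0.
On [3, 4], g(x) = 3 - 8/3·(x - 3) - 1/2·(x - 3)² + 1/6·(x - 3)³.
With (x - 3) = 1/2: g(7/2) = 25/16.

1.5625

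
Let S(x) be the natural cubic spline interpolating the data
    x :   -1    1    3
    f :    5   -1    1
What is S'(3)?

Put M_i = S'' at the i-th knot. Here h = (2, 2) and Δ = (-3, 1), so the interior equations h_(i-1)·M_(i-1) + 2(h_(i-1)+h_i)·M_i + h_i·M_(i+1) = 6(Δ_i − Δ_(i-1)) read
  2·M_0 + 8·M_1 + 2·M_2 = 6(Δ_1 - Δ_0) = 24
Natural end conditions: M_0 = M_2 = 0.
Solving the tridiagonal system: M_0 = 0, M_1 = 3, M_2 = 0.
On [1, 3], S'(x) = b_1 + 2c_1·(x - 1) + 3d_1·(x - 1)² with b_1 = Δ_1 - h_1(2M_1 + M_2)/6 = -1, c_1 = M_1/2 = 3/2, d_1 = (M_2 - M_1)/(6h_1) = -1/4. So S'(3) = 2.

2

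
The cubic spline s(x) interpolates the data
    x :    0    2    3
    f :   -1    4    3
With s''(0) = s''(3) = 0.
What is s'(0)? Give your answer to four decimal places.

Let σ_i = s''(x_i). Step sizes h_i = 2, 1; slopes of the chords Δ_i = (y_(i+1) - y_i)/h_i = 5/2, -1.
  2·σ_0 + 6·σ_1 + 1·σ_2 = 6(Δ_1 - Δ_0) = -21
Natural end conditions: σ_0 = σ_2 = 0.
Solving: σ_0 = 0, σ_1 = -7/2, σ_2 = 0.
On [0, 2], s'(x) = b_0 + 2c_0·x + 3d_0·x² with b_0 = Δ_0 - h_0(2σ_0 + σ_1)/6 = 11/3, c_0 = σ_0/2 = 0, d_0 = (σ_1 - σ_0)/(6h_0) = -7/24. So s'(0) = 11/3.

3.6667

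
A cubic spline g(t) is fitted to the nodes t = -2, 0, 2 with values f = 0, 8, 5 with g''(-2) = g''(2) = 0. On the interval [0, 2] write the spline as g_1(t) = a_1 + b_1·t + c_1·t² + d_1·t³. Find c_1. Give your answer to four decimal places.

-2.0625

With M_i denoting the second derivative at x_i, h_i = 2, 2, and Δ_i = (y_(i+1) − y_i)/h_i = 4, -3/2:
  2·M_0 + 8·M_1 + 2·M_2 = 6(Δ_1 - Δ_0) = -33
Natural end conditions: M_0 = M_2 = 0.
Forward elimination and back-substitution give M_0 = 0, M_1 = -33/8, M_2 = 0.
On [0, 2], with g_1(t) = a_1 + b_1·t + c_1·t² + d_1·t³: c_1 = M_1/2 = -33/16, d_1 = (M_2 - M_1)/(6h_1) = 11/32, b_1 = Δ_1 - h_1(2M_1 + M_2)/6 = 5/4.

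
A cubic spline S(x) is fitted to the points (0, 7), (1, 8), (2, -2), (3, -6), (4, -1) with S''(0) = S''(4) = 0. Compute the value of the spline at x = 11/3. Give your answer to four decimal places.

Write M_i for S''(x_i). With h_i = 1, 1, 1, 1 and divided differences Δ_i = 1, -10, -4, 5, the continuity of S' gives the tridiagonal system
  1·M_0 + 4·M_1 + 1·M_2 = 6(Δ_1 - Δ_0) = -66
  1·M_1 + 4·M_2 + 1·M_3 = 6(Δ_2 - Δ_1) = 36
  1·M_2 + 4·M_3 + 1·M_4 = 6(Δ_3 - Δ_2) = 54
Natural end conditions: M_0 = M_4 = 0.
Forward elimination and back-substitution give M_0 = 0, M_1 = -135/7, M_2 = 78/7, M_3 = 75/7, M_4 = 0.
On [3, 4], S(x) = -6 + 10/7·(x - 3) + 75/14·(x - 3)² - 25/14·(x - 3)³.
With (x - 3) = 2/3: S(11/3) = -604/189.

-3.1958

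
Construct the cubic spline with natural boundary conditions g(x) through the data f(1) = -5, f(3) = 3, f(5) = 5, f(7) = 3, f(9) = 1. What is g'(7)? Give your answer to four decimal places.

Write σ_i for g''(x_i). With h_i = 2, 2, 2, 2 and divided differences Δ_i = 4, 1, -1, -1, the continuity of g' gives the tridiagonal system
  2·σ_0 + 8·σ_1 + 2·σ_2 = 6(Δ_1 - Δ_0) = -18
  2·σ_1 + 8·σ_2 + 2·σ_3 = 6(Δ_2 - Δ_1) = -12
  2·σ_2 + 8·σ_3 + 2·σ_4 = 6(Δ_3 - Δ_2) = 0
Natural end conditions: σ_0 = σ_4 = 0.
Solving: σ_0 = 0, σ_1 = -111/56, σ_2 = -15/14, σ_3 = 15/56, σ_4 = 0.
On [7, 9], g'(x) = b_3 + 2c_3·(x - 7) + 3d_3·(x - 7)² with b_3 = Δ_3 - h_3(2σ_3 + σ_4)/6 = -33/28, c_3 = σ_3/2 = 15/112, d_3 = (σ_4 - σ_3)/(6h_3) = -5/224. So g'(7) = -33/28.

-1.1786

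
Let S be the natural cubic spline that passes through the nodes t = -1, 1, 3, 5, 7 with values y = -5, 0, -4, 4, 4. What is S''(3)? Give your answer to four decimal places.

Put M_i = S'' at the i-th knot. Here h = (2, 2, 2, 2) and Δ = (5/2, -2, 4, 0), so the interior equations h_(i-1)·M_(i-1) + 2(h_(i-1)+h_i)·M_i + h_i·M_(i+1) = 6(Δ_i − Δ_(i-1)) read
  2·M_0 + 8·M_1 + 2·M_2 = 6(Δ_1 - Δ_0) = -27
  2·M_1 + 8·M_2 + 2·M_3 = 6(Δ_2 - Δ_1) = 36
  2·M_2 + 8·M_3 + 2·M_4 = 6(Δ_3 - Δ_2) = -24
Natural end conditions: M_0 = M_4 = 0.
Solving: M_0 = 0, M_1 = -573/112, M_2 = 195/28, M_3 = -531/112, M_4 = 0.

6.9643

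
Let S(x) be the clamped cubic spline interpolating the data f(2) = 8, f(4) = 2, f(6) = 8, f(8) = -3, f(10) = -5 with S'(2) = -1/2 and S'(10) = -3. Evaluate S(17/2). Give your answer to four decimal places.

Write m_i for S''(x_i). With h_i = 2, 2, 2, 2 and divided differences Δ_i = -3, 3, -11/2, -1, the continuity of S' gives the tridiagonal system
  2·m_0 + 8·m_1 + 2·m_2 = 6(Δ_1 - Δ_0) = 36
  2·m_1 + 8·m_2 + 2·m_3 = 6(Δ_2 - Δ_1) = -51
  2·m_2 + 8·m_3 + 2·m_4 = 6(Δ_3 - Δ_2) = 27
Clamped end conditions give two more equations: 2h_0·m_0 + h_0·m_1 = 6(Δ_0 - S'(2)) = -15 and h_3·m_3 + 2h_3·m_4 = 6(S'(10) - Δ_3) = -12.
Solving the tridiagonal system: m_0 = -67/8, m_1 = 37/4, m_2 = -85/8, m_3 = 31/4, m_4 = -55/8.
On [8, 10], S(x) = -3 - 31/8·(x - 8) + 31/8·(x - 8)² - 39/32·(x - 8)³.
With (x - 8) = 1/2: S(17/2) = -1055/256.

-4.1211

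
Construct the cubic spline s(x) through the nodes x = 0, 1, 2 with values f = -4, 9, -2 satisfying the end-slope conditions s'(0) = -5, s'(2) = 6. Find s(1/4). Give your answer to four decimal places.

-2.7305

Put M_i = s'' at the i-th knot. Here h = (1, 1) and Δ = (13, -11), so the interior equations h_(i-1)·M_(i-1) + 2(h_(i-1)+h_i)·M_i + h_i·M_(i+1) = 6(Δ_i − Δ_(i-1)) read
  1·M_0 + 4·M_1 + 1·M_2 = 6(Δ_1 - Δ_0) = -144
Clamped end conditions give two more equations: 2h_0·M_0 + h_0·M_1 = 6(Δ_0 - s'(0)) = 108 and h_1·M_1 + 2h_1·M_2 = 6(s'(2) - Δ_1) = 102.
Solving: M_0 = 191/2, M_1 = -83, M_2 = 185/2.
On [0, 1], s(x) = -4 - 5·x + 191/4·x² - 119/4·x³.
With x = 1/4: s(1/4) = -699/256.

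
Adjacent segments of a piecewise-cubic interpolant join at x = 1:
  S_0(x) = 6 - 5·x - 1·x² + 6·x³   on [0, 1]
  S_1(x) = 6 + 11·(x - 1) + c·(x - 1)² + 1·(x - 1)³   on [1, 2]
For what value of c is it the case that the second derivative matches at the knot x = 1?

17

S_0''(x) = -2 + 36·x, so S_0''(1) = 34. On the right, S_1''(1) = 2c, so c = 17.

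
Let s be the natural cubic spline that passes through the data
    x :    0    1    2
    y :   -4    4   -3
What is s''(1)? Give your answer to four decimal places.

-22.5000

Let M_i = s''(x_i). Step sizes h_i = 1, 1; slopes of the chords Δ_i = (y_(i+1) - y_i)/h_i = 8, -7.
  1·M_0 + 4·M_1 + 1·M_2 = 6(Δ_1 - Δ_0) = -90
Natural end conditions: M_0 = M_2 = 0.
Forward elimination and back-substitution give M_0 = 0, M_1 = -45/2, M_2 = 0.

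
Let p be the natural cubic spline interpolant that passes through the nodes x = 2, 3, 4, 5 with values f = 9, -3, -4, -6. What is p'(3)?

Let M_i = p''(x_i). Step sizes h_i = 1, 1, 1; slopes of the chords Δ_i = (y_(i+1) - y_i)/h_i = -12, -1, -2.
  1·M_0 + 4·M_1 + 1·M_2 = 6(Δ_1 - Δ_0) = 66
  1·M_1 + 4·M_2 + 1·M_3 = 6(Δ_2 - Δ_1) = -6
Natural end conditions: M_0 = M_3 = 0.
Forward elimination and back-substitution give M_0 = 0, M_1 = 18, M_2 = -6, M_3 = 0.
On [3, 4], p'(x) = b_1 + 2c_1·(x - 3) + 3d_1·(x - 3)² with b_1 = Δ_1 - h_1(2M_1 + M_2)/6 = -6, c_1 = M_1/2 = 9, d_1 = (M_2 - M_1)/(6h_1) = -4. So p'(3) = -6.

-6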